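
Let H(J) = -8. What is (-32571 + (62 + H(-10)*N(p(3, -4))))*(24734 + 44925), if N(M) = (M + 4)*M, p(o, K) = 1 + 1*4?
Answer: -2289621671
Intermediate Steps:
p(o, K) = 5 (p(o, K) = 1 + 4 = 5)
N(M) = M*(4 + M) (N(M) = (4 + M)*M = M*(4 + M))
(-32571 + (62 + H(-10)*N(p(3, -4))))*(24734 + 44925) = (-32571 + (62 - 40*(4 + 5)))*(24734 + 44925) = (-32571 + (62 - 40*9))*69659 = (-32571 + (62 - 8*45))*69659 = (-32571 + (62 - 360))*69659 = (-32571 - 298)*69659 = -32869*69659 = -2289621671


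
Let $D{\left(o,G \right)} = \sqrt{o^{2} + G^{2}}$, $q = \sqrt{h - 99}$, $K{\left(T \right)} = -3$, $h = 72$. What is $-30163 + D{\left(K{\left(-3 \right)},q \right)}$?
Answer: $-30163 + 3 i \sqrt{2} \approx -30163.0 + 4.2426 i$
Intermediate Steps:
$q = 3 i \sqrt{3}$ ($q = \sqrt{72 - 99} = \sqrt{-27} = 3 i \sqrt{3} \approx 5.1962 i$)
$D{\left(o,G \right)} = \sqrt{G^{2} + o^{2}}$
$-30163 + D{\left(K{\left(-3 \right)},q \right)} = -30163 + \sqrt{\left(3 i \sqrt{3}\right)^{2} + \left(-3\right)^{2}} = -30163 + \sqrt{-27 + 9} = -30163 + \sqrt{-18} = -30163 + 3 i \sqrt{2}$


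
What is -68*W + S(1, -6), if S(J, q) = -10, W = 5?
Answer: -350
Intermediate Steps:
-68*W + S(1, -6) = -68*5 - 10 = -340 - 10 = -350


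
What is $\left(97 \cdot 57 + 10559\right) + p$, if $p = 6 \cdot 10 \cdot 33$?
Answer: $18068$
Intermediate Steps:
$p = 1980$ ($p = 60 \cdot 33 = 1980$)
$\left(97 \cdot 57 + 10559\right) + p = \left(97 \cdot 57 + 10559\right) + 1980 = \left(5529 + 10559\right) + 1980 = 16088 + 1980 = 18068$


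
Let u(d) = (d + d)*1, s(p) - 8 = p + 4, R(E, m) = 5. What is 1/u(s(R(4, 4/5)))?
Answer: 1/34 ≈ 0.029412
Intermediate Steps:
s(p) = 12 + p (s(p) = 8 + (p + 4) = 8 + (4 + p) = 12 + p)
u(d) = 2*d (u(d) = (2*d)*1 = 2*d)
1/u(s(R(4, 4/5))) = 1/(2*(12 + 5)) = 1/(2*17) = 1/34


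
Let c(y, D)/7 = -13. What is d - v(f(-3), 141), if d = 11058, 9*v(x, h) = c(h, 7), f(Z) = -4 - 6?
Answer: 99613/9 ≈ 11068.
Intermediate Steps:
f(Z) = -10
c(y, D) = -91 (c(y, D) = 7*(-13) = -91)
v(x, h) = -91/9 (v(x, h) = (1/9)*(-91) = -91/9)
d - v(f(-3), 141) = 11058 - 1*(-91/9) = 11058 + 91/9 = 99613/9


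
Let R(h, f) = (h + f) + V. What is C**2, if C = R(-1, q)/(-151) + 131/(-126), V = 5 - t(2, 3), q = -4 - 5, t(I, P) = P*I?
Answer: 338376025/361988676 ≈ 0.93477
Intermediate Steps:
t(I, P) = I*P
q = -9
V = -1 (V = 5 - 2*3 = 5 - 1*6 = 5 - 6 = -1)
R(h, f) = -1 + f + h (R(h, f) = (h + f) - 1 = (f + h) - 1 = -1 + f + h)
C = -18395/19026 (C = (-1 - 9 - 1)/(-151) + 131/(-126) = -11*(-1/151) + 131*(-1/126) = 11/151 - 131/126 = -18395/19026 ≈ -0.96684)
C**2 = (-18395/19026)**2 = 338376025/361988676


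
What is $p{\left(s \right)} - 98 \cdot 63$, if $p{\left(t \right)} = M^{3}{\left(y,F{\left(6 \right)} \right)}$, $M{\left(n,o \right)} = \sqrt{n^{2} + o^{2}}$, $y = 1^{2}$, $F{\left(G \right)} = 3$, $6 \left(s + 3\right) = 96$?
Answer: $-6174 + 10 \sqrt{10} \approx -6142.4$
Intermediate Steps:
$s = 13$ ($s = -3 + \frac{1}{6} \cdot 96 = -3 + 16 = 13$)
$y = 1$
$p{\left(t \right)} = 10 \sqrt{10}$ ($p{\left(t \right)} = \left(\sqrt{1^{2} + 3^{2}}\right)^{3} = \left(\sqrt{1 + 9}\right)^{3} = \left(\sqrt{10}\right)^{3} = 10 \sqrt{10}$)
$p{\left(s \right)} - 98 \cdot 63 = 10 \sqrt{10} - 98 \cdot 63 = 10 \sqrt{10} - 6174 = -6174 + 10 \sqrt{10}$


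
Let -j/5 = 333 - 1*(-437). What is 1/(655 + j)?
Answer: -1/3195 ≈ -0.00031299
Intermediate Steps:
j = -3850 (j = -5*(333 - 1*(-437)) = -5*(333 + 437) = -5*770 = -3850)
1/(655 + j) = 1/(655 - 3850) = 1/(-3195) = -1/3195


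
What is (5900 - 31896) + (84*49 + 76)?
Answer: -21804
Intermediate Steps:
(5900 - 31896) + (84*49 + 76) = -25996 + (4116 + 76) = -25996 + 4192 = -21804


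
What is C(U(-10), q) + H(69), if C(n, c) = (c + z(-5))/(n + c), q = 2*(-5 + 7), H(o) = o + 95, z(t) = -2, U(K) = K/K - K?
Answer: 2462/15 ≈ 164.13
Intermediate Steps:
U(K) = 1 - K
H(o) = 95 + o
q = 4 (q = 2*2 = 4)
C(n, c) = (-2 + c)/(c + n) (C(n, c) = (c - 2)/(n + c) = (-2 + c)/(c + n))
C(U(-10), q) + H(69) = (-2 + 4)/(4 + (1 - 1*(-10))) + (95 + 69) = 2/(4 + (1 + 10)) + 164 = 2/(4 + 11) + 164 = 2/15 + 164 = 2462/15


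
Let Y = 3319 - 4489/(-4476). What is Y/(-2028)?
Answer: -14860333/9077328 ≈ -1.6371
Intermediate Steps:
Y = 14860333/4476 (Y = 3319 - 4489*(-1/4476) = 3319 + 4489/4476 = 14860333/4476 ≈ 3320.0)
Y/(-2028) = (14860333/4476)/(-2028) = (14860333/4476)*(-1/2028) = -14860333/9077328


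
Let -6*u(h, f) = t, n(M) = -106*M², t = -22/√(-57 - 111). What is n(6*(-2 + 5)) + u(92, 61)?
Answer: -34344 - 11*I*√42/252 ≈ -34344.0 - 0.28289*I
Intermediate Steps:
t = 11*I*√42/42 (t = -22*(-I*√42/84) = -(-11)*I*√42/42 = 11*I*√42/42 ≈ 1.6973*I)
u(h, f) = -11*I*√42/252
n(6*(-2 + 5)) + u(92, 61) = -106*36*(-2 + 5)² - 11*I*√42/252 = -106*(6*3)² - 11*I*√42/252 = -106*18² - 11*I*√42/252 = -106*324 - 11*I*√42/252 = -34344 - 11*I*√42/252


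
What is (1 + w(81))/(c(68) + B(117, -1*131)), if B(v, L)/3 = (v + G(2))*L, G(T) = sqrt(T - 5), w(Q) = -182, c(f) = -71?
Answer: 8335412/2121250051 - 71133*I*sqrt(3)/2121250051 ≈ 0.0039295 - 5.8082e-5*I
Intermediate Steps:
G(T) = sqrt(-5 + T)
B(v, L) = 3*L*(v + I*sqrt(3)) (B(v, L) = 3*((v + sqrt(-5 + 2))*L) = 3*((v + sqrt(-3))*L) = 3*((v + I*sqrt(3))*L) = 3*(L*(v + I*sqrt(3))) = 3*L*(v + I*sqrt(3)))
(1 + w(81))/(c(68) + B(117, -1*131)) = (1 - 182)/(-71 + 3*(-1*131)*(117 + I*sqrt(3))) = -181/(-71 + 3*(-131)*(117 + I*sqrt(3))) = -181/(-71 + (-45981 - 393*I*sqrt(3))) = -181/(-46052 - 393*I*sqrt(3))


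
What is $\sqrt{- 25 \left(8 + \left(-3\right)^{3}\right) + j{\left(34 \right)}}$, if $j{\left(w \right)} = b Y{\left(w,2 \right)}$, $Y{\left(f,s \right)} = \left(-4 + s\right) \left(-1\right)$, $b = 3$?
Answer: $\sqrt{481} \approx 21.932$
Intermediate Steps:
$Y{\left(f,s \right)} = 4 - s$
$j{\left(w \right)} = 6$ ($j{\left(w \right)} = 3 \left(4 - 2\right) = 3 \cdot 2 = 6$)
$\sqrt{- 25 \left(8 + \left(-3\right)^{3}\right) + j{\left(34 \right)}} = \sqrt{- 25 \left(8 + \left(-3\right)^{3}\right) + 6} = \sqrt{- 25 \left(8 - 27\right) + 6} = \sqrt{\left(-25\right) \left(-19\right) + 6} = \sqrt{475 + 6} = \sqrt{481}$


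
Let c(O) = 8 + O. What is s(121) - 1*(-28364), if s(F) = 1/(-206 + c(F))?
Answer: 2184027/77 ≈ 28364.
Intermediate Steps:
s(F) = 1/(-198 + F) (s(F) = 1/(-206 + (8 + F)) = 1/(-198 + F))
s(121) - 1*(-28364) = 1/(-198 + 121) - 1*(-28364) = 1/(-77) + 28364 = -1/77 + 28364 = 2184027/77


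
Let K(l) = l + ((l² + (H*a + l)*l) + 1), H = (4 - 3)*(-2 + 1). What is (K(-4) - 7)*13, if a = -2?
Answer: 182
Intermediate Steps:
H = -1 (H = 1*(-1) = -1)
K(l) = 1 + l + l² + l*(2 + l) (K(l) = l + ((l² + (-1*(-2) + l)*l) + 1) = l + ((l² + (2 + l)*l) + 1) = l + ((l² + l*(2 + l)) + 1) = l + (1 + l² + l*(2 + l)) = 1 + l + l² + l*(2 + l))
(K(-4) - 7)*13 = ((1 + 2*(-4)² + 3*(-4)) - 7)*13 = ((1 + 2*16 - 12) - 7)*13 = ((1 + 32 - 12) - 7)*13 = (21 - 7)*13 = 14*13 = 182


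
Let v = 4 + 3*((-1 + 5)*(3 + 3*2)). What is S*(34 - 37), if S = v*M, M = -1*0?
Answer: 0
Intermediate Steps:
M = 0
v = 112 (v = 4 + 3*(4*(3 + 6)) = 4 + 3*(4*9) = 4 + 3*36 = 4 + 108 = 112)
S = 0 (S = 112*0 = 0)
S*(34 - 37) = 0*(34 - 37) = 0*(-3) = 0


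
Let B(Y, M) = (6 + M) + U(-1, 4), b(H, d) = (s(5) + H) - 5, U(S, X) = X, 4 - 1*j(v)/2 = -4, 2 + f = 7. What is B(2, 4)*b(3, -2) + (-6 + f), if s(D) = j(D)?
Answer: 195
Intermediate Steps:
f = 5 (f = -2 + 7 = 5)
j(v) = 16 (j(v) = 8 - 2*(-4) = 8 + 8 = 16)
s(D) = 16
b(H, d) = 11 + H (b(H, d) = (16 + H) - 5 = 11 + H)
B(Y, M) = 10 + M (B(Y, M) = (6 + M) + 4 = 10 + M)
B(2, 4)*b(3, -2) + (-6 + f) = (10 + 4)*(11 + 3) + (-6 + 5) = 14*14 - 1 = 196 - 1 = 195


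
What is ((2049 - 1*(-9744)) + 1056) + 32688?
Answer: 45537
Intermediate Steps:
((2049 - 1*(-9744)) + 1056) + 32688 = ((2049 + 9744) + 1056) + 32688 = (11793 + 1056) + 32688 = 12849 + 32688 = 45537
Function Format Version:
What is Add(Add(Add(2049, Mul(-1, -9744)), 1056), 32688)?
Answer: 45537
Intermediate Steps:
Add(Add(Add(2049, Mul(-1, -9744)), 1056), 32688) = Add(Add(Add(2049, 9744), 1056), 32688) = Add(Add(11793, 1056), 32688) = Add(12849, 32688) = 45537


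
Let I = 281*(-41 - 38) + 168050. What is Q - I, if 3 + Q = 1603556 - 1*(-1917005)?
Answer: 3374707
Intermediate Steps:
Q = 3520558 (Q = -3 + (1603556 - 1*(-1917005)) = -3 + (1603556 + 1917005) = -3 + 3520561 = 3520558)
I = 145851 (I = 281*(-79) + 168050 = -22199 + 168050 = 145851)
Q - I = 3520558 - 1*145851 = 3520558 - 145851 = 3374707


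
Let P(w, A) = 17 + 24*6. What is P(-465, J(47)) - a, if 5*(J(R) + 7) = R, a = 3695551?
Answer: -3695390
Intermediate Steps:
J(R) = -7 + R/5
P(w, A) = 161 (P(w, A) = 17 + 144 = 161)
P(-465, J(47)) - a = 161 - 1*3695551 = 161 - 3695551 = -3695390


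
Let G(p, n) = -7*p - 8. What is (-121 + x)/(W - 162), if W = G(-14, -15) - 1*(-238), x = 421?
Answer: 150/83 ≈ 1.8072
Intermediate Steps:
G(p, n) = -8 - 7*p
W = 328 (W = (-8 - 7*(-14)) - 1*(-238) = (-8 + 98) + 238 = 90 + 238 = 328)
(-121 + x)/(W - 162) = (-121 + 421)/(328 - 162) = 300/166 = 300*(1/166) = 150/83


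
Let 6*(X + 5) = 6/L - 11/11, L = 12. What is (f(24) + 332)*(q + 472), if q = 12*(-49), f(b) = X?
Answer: -113767/3 ≈ -37922.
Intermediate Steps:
X = -61/12 (X = -5 + (6/12 - 11/11)/6 = -5 + (6*(1/12) - 11*1/11)/6 = -5 + (1/2 - 1)/6 = -5 + (1/6)*(-1/2) = -5 - 1/12 = -61/12 ≈ -5.0833)
f(b) = -61/12
q = -588
(f(24) + 332)*(q + 472) = (-61/12 + 332)*(-588 + 472) = (3923/12)*(-116) = -113767/3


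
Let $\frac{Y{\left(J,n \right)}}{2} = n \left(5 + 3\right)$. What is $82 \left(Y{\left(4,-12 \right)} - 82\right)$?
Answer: $-22468$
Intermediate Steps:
$Y{\left(J,n \right)} = 16 n$ ($Y{\left(J,n \right)} = 2 n \left(5 + 3\right) = 2 n 8 = 2 \cdot 8 n = 16 n$)
$82 \left(Y{\left(4,-12 \right)} - 82\right) = 82 \left(16 \left(-12\right) - 82\right) = 82 \left(-192 - 82\right) = 82 \left(-274\right) = -22468$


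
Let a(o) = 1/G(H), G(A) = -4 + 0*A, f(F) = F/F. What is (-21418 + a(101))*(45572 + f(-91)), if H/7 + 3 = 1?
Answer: -3904375629/4 ≈ -9.7609e+8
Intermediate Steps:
H = -14 (H = -21 + 7*1 = -21 + 7 = -14)
f(F) = 1
G(A) = -4 (G(A) = -4 + 0 = -4)
a(o) = -¼ (a(o) = 1/(-4) = -¼)
(-21418 + a(101))*(45572 + f(-91)) = (-21418 - ¼)*(45572 + 1) = -85673/4*45573 = -3904375629/4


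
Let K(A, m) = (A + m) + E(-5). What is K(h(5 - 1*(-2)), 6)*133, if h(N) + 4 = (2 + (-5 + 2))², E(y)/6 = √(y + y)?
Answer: 399 + 798*I*√10 ≈ 399.0 + 2523.5*I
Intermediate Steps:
E(y) = 6*√2*√y (E(y) = 6*√(y + y) = 6*√(2*y) = 6*(√2*√y) = 6*√2*√y)
h(N) = -3 (h(N) = -4 + (2 + (-5 + 2))² = -4 + (2 - 3)² = -4 + (-1)² = -4 + 1 = -3)
K(A, m) = A + m + 6*I*√10 (K(A, m) = (A + m) + 6*√2*√(-5) = (A + m) + 6*√2*(I*√5) = (A + m) + 6*I*√10 = A + m + 6*I*√10)
K(h(5 - 1*(-2)), 6)*133 = (-3 + 6 + 6*I*√10)*133 = (3 + 6*I*√10)*133 = 399 + 798*I*√10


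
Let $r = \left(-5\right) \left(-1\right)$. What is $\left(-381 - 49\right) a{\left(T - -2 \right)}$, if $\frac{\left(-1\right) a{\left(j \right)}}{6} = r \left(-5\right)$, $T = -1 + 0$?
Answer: $-64500$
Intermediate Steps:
$r = 5$
$T = -1$
$a{\left(j \right)} = 150$ ($a{\left(j \right)} = - 6 \cdot 5 \left(-5\right) = \left(-6\right) \left(-25\right) = 150$)
$\left(-381 - 49\right) a{\left(T - -2 \right)} = \left(-381 - 49\right) 150 = \left(-430\right) 150 = -64500$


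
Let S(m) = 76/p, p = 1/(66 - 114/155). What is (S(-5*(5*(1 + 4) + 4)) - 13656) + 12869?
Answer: 646831/155 ≈ 4173.1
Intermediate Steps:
p = 155/10116 (p = 1/(66 - 114*1/155) = 1/(66 - 114/155) = 1/(10116/155) = 155/10116 ≈ 0.015322)
S(m) = 768816/155 (S(m) = 76/(155/10116) = 76*(10116/155) = 768816/155)
(S(-5*(5*(1 + 4) + 4)) - 13656) + 12869 = (768816/155 - 13656) + 12869 = -1347864/155 + 12869 = 646831/155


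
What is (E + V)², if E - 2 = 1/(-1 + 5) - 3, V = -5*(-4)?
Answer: 5929/16 ≈ 370.56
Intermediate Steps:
V = 20
E = -¾ (E = 2 + (1/(-1 + 5) - 3) = 2 + (1/4 - 3) = 2 + ((¼)*1 - 3) = 2 + (¼ - 3) = 2 - 11/4 = -¾ ≈ -0.75000)
(E + V)² = (-¾ + 20)² = (77/4)² = 5929/16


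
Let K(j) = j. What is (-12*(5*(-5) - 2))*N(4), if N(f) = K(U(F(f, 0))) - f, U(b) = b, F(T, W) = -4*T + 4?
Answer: -5184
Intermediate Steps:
F(T, W) = 4 - 4*T
N(f) = 4 - 5*f (N(f) = (4 - 4*f) - f = 4 - 5*f)
(-12*(5*(-5) - 2))*N(4) = (-12*(5*(-5) - 2))*(4 - 5*4) = (-12*(-25 - 2))*(4 - 20) = -12*(-27)*(-16) = 324*(-16) = -5184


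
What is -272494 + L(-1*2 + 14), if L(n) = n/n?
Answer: -272493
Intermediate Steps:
L(n) = 1
-272494 + L(-1*2 + 14) = -272494 + 1 = -272493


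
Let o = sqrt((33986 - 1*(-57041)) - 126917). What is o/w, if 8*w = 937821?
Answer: 8*I*sqrt(35890)/937821 ≈ 0.0016161*I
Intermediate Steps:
o = I*sqrt(35890) (o = sqrt((33986 + 57041) - 126917) = sqrt(91027 - 126917) = sqrt(-35890) = I*sqrt(35890) ≈ 189.45*I)
w = 937821/8 (w = (1/8)*937821 = 937821/8 ≈ 1.1723e+5)
o/w = (I*sqrt(35890))/(937821/8) = (I*sqrt(35890))*(8/937821) = 8*I*sqrt(35890)/937821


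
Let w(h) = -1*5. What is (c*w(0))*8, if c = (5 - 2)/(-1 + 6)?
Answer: -24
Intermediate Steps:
w(h) = -5
c = ⅗ (c = 3/5 = 3*(⅕) = ⅗ ≈ 0.60000)
(c*w(0))*8 = ((⅗)*(-5))*8 = -3*8 = -24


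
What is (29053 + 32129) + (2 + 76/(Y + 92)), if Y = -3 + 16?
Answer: 6424396/105 ≈ 61185.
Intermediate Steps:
Y = 13
(29053 + 32129) + (2 + 76/(Y + 92)) = (29053 + 32129) + (2 + 76/(13 + 92)) = 61182 + (2 + 76/105) = 61182 + 286/105 = 6424396/105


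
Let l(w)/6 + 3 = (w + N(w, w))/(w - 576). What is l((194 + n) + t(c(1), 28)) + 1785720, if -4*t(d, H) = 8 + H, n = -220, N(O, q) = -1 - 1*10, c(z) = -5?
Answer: 1091064198/611 ≈ 1.7857e+6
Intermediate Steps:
N(O, q) = -11 (N(O, q) = -1 - 10 = -11)
t(d, H) = -2 - H/4 (t(d, H) = -(8 + H)/4 = -2 - H/4)
l(w) = -18 + 6*(-11 + w)/(-576 + w) (l(w) = -18 + 6*((w - 11)/(w - 576)) = -18 + 6*((-11 + w)/(-576 + w)) = -18 + 6*(-11 + w)/(-576 + w))
l((194 + n) + t(c(1), 28)) + 1785720 = 6*(1717 - 2*((194 - 220) + (-2 - 1/4*28)))/(-576 + ((194 - 220) + (-2 - 1/4*28))) + 1785720 = 6*(1717 - 2*(-26 + (-2 - 7)))/(-576 + (-26 + (-2 - 7))) + 1785720 = 6*(1717 - 2*(-26 - 9))/(-576 + (-26 - 9)) + 1785720 = 6*(1717 - 2*(-35))/(-576 - 35) + 1785720 = 6*(1717 + 70)/(-611) + 1785720 = 6*(-1/611)*1787 + 1785720 = -10722/611 + 1785720 = 1091064198/611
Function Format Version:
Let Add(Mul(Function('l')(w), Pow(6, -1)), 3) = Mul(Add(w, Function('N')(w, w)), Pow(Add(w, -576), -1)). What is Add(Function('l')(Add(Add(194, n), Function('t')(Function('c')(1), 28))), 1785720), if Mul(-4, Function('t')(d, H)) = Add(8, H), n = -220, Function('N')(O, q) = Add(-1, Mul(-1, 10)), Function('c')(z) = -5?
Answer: Rational(1091064198, 611) ≈ 1.7857e+6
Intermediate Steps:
Function('N')(O, q) = -11 (Function('N')(O, q) = Add(-1, -10) = -11)
Function('t')(d, H) = Add(-2, Mul(Rational(-1, 4), H)) (Function('t')(d, H) = Mul(Rational(-1, 4), Add(8, H)) = Add(-2, Mul(Rational(-1, 4), H)))
Function('l')(w) = Add(-18, Mul(6, Pow(Add(-576, w), -1), Add(-11, w))) (Function('l')(w) = Add(-18, Mul(6, Mul(Add(w, -11), Pow(Add(w, -576), -1)))) = Add(-18, Mul(6, Mul(Add(-11, w), Pow(Add(-576, w), -1)))) = Add(-18, Mul(6, Mul(Pow(Add(-576, w), -1), Add(-11, w)))) = Add(-18, Mul(6, Pow(Add(-576, w), -1), Add(-11, w))))
Add(Function('l')(Add(Add(194, n), Function('t')(Function('c')(1), 28))), 1785720) = Add(Mul(6, Pow(Add(-576, Add(Add(194, -220), Add(-2, Mul(Rational(-1, 4), 28)))), -1), Add(1717, Mul(-2, Add(Add(194, -220), Add(-2, Mul(Rational(-1, 4), 28)))))), 1785720) = Add(Mul(6, Pow(Add(-576, Add(-26, Add(-2, -7))), -1), Add(1717, Mul(-2, Add(-26, Add(-2, -7))))), 1785720) = Add(Mul(6, Pow(Add(-576, Add(-26, -9)), -1), Add(1717, Mul(-2, Add(-26, -9)))), 1785720) = Add(Mul(6, Pow(Add(-576, -35), -1), Add(1717, Mul(-2, -35))), 1785720) = Add(Mul(6, Pow(-611, -1), Add(1717, 70)), 1785720) = Add(Mul(6, Rational(-1, 611), 1787), 1785720) = Add(Rational(-10722, 611), 1785720) = Rational(1091064198, 611)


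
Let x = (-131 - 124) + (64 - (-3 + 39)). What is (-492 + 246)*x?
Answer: 55842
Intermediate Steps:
x = -227 (x = -255 + (64 - 1*36) = -255 + (64 - 36) = -255 + 28 = -227)
(-492 + 246)*x = (-492 + 246)*(-227) = -246*(-227) = 55842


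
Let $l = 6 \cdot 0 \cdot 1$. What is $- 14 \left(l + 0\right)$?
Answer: $0$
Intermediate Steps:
$l = 0$ ($l = 0 \cdot 1 = 0$)
$- 14 \left(l + 0\right) = - 14 \left(0 + 0\right) = \left(-14\right) 0 = 0$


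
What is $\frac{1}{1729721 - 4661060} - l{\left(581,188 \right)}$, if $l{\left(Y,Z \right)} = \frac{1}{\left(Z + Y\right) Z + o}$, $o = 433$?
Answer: $- \frac{341816}{47228756855} \approx -7.2375 \cdot 10^{-6}$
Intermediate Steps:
$l{\left(Y,Z \right)} = \frac{1}{433 + Z \left(Y + Z\right)}$ ($l{\left(Y,Z \right)} = \frac{1}{\left(Z + Y\right) Z + 433} = \frac{1}{\left(Y + Z\right) Z + 433} = \frac{1}{Z \left(Y + Z\right) + 433} = \frac{1}{433 + Z \left(Y + Z\right)}$)
$\frac{1}{1729721 - 4661060} - l{\left(581,188 \right)} = \frac{1}{1729721 - 4661060} - \frac{1}{433 + 188^{2} + 581 \cdot 188} = \frac{1}{-2931339} - \frac{1}{433 + 35344 + 109228} = - \frac{1}{2931339} - \frac{1}{145005} = - \frac{341816}{47228756855}$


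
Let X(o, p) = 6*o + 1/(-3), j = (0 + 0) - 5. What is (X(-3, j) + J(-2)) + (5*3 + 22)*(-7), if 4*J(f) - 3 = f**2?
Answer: -3307/12 ≈ -275.58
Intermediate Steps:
j = -5 (j = 0 - 5 = -5)
J(f) = 3/4 + f**2/4
X(o, p) = -1/3 + 6*o (X(o, p) = 6*o + 1*(-1/3) = 6*o - 1/3 = -1/3 + 6*o)
(X(-3, j) + J(-2)) + (5*3 + 22)*(-7) = ((-1/3 + 6*(-3)) + (3/4 + (1/4)*(-2)**2)) + (5*3 + 22)*(-7) = ((-1/3 - 18) + (3/4 + (1/4)*4)) + (15 + 22)*(-7) = (-55/3 + (3/4 + 1)) + 37*(-7) = (-55/3 + 7/4) - 259 = -199/12 - 259 = -3307/12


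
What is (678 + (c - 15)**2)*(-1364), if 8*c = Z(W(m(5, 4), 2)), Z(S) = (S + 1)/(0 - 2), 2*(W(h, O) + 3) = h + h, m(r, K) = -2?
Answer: -4886189/4 ≈ -1.2215e+6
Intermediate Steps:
W(h, O) = -3 + h (W(h, O) = -3 + (h + h)/2 = -3 + (2*h)/2 = -3 + h)
Z(S) = -1/2 - S/2 (Z(S) = (1 + S)/(-2) = (1 + S)*(-1/2) = -1/2 - S/2)
c = 1/4 (c = (-1/2 - (-3 - 2)/2)/8 = (-1/2 - 1/2*(-5))/8 = (-1/2 + 5/2)/8 = (1/8)*2 = 1/4 ≈ 0.25000)
(678 + (c - 15)**2)*(-1364) = (678 + (1/4 - 15)**2)*(-1364) = (678 + (-59/4)**2)*(-1364) = (678 + 3481/16)*(-1364) = (14329/16)*(-1364) = -4886189/4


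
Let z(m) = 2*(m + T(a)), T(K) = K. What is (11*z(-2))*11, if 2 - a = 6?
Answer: -1452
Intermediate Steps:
a = -4 (a = 2 - 1*6 = 2 - 6 = -4)
z(m) = -8 + 2*m (z(m) = 2*(m - 4) = 2*(-4 + m) = -8 + 2*m)
(11*z(-2))*11 = (11*(-8 + 2*(-2)))*11 = (11*(-8 - 4))*11 = (11*(-12))*11 = -132*11 = -1452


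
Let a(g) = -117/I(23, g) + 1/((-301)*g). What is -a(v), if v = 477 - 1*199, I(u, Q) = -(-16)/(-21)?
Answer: -102798415/669424 ≈ -153.56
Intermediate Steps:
I(u, Q) = -16/21 (I(u, Q) = -(-16)*(-1)/21 = -1*16/21 = -16/21)
v = 278 (v = 477 - 199 = 278)
a(g) = 2457/16 - 1/(301*g) (a(g) = -117/(-16/21) + 1/((-301)*g) = -117*(-21/16) - 1/(301*g) = 2457/16 - 1/(301*g))
-a(v) = -(-16 + 739557*278)/(4816*278) = -(-16 + 205596846)/(4816*278) = -205596830/(4816*278) = -1*102798415/669424 = -102798415/669424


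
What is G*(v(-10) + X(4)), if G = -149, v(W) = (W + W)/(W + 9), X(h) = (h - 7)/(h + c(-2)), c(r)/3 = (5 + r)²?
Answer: -91933/31 ≈ -2965.6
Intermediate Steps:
c(r) = 3*(5 + r)²
X(h) = (-7 + h)/(27 + h) (X(h) = (h - 7)/(h + 3*(5 - 2)²) = (-7 + h)/(h + 3*3²) = (-7 + h)/(h + 3*9) = (-7 + h)/(h + 27) = (-7 + h)/(27 + h))
v(W) = 2*W/(9 + W) (v(W) = (2*W)/(9 + W) = 2*W/(9 + W))
G*(v(-10) + X(4)) = -149*(2*(-10)/(9 - 10) + (-7 + 4)/(27 + 4)) = -149*(2*(-10)/(-1) - 3/31) = -149*(2*(-10)*(-1) + (1/31)*(-3)) = -149*(20 - 3/31) = -149*617/31 = -91933/31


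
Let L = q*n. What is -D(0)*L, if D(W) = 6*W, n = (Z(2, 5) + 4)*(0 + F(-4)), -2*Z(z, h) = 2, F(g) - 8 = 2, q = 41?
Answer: 0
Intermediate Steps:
F(g) = 10 (F(g) = 8 + 2 = 10)
Z(z, h) = -1 (Z(z, h) = -½*2 = -1)
n = 30 (n = (-1 + 4)*(0 + 10) = 3*10 = 30)
L = 1230 (L = 41*30 = 1230)
-D(0)*L = -6*0*1230 = -0*1230 = -1*0 = 0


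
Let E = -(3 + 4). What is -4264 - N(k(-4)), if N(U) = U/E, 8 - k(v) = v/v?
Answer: -4263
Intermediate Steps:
E = -7 (E = -1*7 = -7)
k(v) = 7 (k(v) = 8 - v/v = 8 - 1*1 = 8 - 1 = 7)
N(U) = -U/7 (N(U) = U/(-7) = U*(-⅐) = -U/7)
-4264 - N(k(-4)) = -4264 - (-1)*7/7 = -4264 - 1*(-1) = -4264 + 1 = -4263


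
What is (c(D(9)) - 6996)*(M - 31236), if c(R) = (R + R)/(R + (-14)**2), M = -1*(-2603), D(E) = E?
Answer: 41064360546/205 ≈ 2.0031e+8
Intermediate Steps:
M = 2603
c(R) = 2*R/(196 + R) (c(R) = (2*R)/(R + 196) = (2*R)/(196 + R) = 2*R/(196 + R))
(c(D(9)) - 6996)*(M - 31236) = (2*9/(196 + 9) - 6996)*(2603 - 31236) = (2*9/205 - 6996)*(-28633) = (2*9*(1/205) - 6996)*(-28633) = (18/205 - 6996)*(-28633) = -1434162/205*(-28633) = 41064360546/205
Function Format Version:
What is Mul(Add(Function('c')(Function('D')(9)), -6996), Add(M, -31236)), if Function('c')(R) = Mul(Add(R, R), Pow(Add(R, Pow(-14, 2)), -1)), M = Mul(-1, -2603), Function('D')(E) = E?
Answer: Rational(41064360546, 205) ≈ 2.0031e+8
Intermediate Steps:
M = 2603
Function('c')(R) = Mul(2, R, Pow(Add(196, R), -1)) (Function('c')(R) = Mul(Mul(2, R), Pow(Add(R, 196), -1)) = Mul(Mul(2, R), Pow(Add(196, R), -1)) = Mul(2, R, Pow(Add(196, R), -1)))
Mul(Add(Function('c')(Function('D')(9)), -6996), Add(M, -31236)) = Mul(Add(Mul(2, 9, Pow(Add(196, 9), -1)), -6996), Add(2603, -31236)) = Mul(Add(Mul(2, 9, Pow(205, -1)), -6996), -28633) = Mul(Add(Mul(2, 9, Rational(1, 205)), -6996), -28633) = Mul(Add(Rational(18, 205), -6996), -28633) = Mul(Rational(-1434162, 205), -28633) = Rational(41064360546, 205)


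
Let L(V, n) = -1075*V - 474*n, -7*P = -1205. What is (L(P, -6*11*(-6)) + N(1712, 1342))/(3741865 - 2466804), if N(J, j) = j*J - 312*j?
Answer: 10542297/8925427 ≈ 1.1812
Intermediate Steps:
P = 1205/7 (P = -⅐*(-1205) = 1205/7 ≈ 172.14)
N(J, j) = -312*j + J*j (N(J, j) = J*j - 312*j = -312*j + J*j)
(L(P, -6*11*(-6)) + N(1712, 1342))/(3741865 - 2466804) = ((-1075*1205/7 - 474*(-6*11)*(-6)) + 1342*(-312 + 1712))/(3741865 - 2466804) = ((-1295375/7 - (-31284)*(-6)) + 1342*1400)/1275061 = ((-1295375/7 - 474*396) + 1878800)*(1/1275061) = ((-1295375/7 - 187704) + 1878800)*(1/1275061) = (-2609303/7 + 1878800)*(1/1275061) = (10542297/7)*(1/1275061) = 10542297/8925427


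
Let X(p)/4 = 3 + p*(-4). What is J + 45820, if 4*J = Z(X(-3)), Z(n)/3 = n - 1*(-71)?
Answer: 183673/4 ≈ 45918.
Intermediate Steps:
X(p) = 12 - 16*p (X(p) = 4*(3 + p*(-4)) = 4*(3 - 4*p) = 12 - 16*p)
Z(n) = 213 + 3*n (Z(n) = 3*(n - 1*(-71)) = 3*(n + 71) = 3*(71 + n) = 213 + 3*n)
J = 393/4 (J = (213 + 3*(12 - 16*(-3)))/4 = (213 + 3*(12 + 48))/4 = (213 + 3*60)/4 = (213 + 180)/4 = (¼)*393 = 393/4 ≈ 98.250)
J + 45820 = 393/4 + 45820 = 183673/4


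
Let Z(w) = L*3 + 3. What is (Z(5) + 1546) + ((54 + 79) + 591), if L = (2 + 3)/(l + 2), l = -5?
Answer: 2268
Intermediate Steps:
L = -5/3 (L = (2 + 3)/(-5 + 2) = 5/(-3) = 5*(-⅓) = -5/3 ≈ -1.6667)
Z(w) = -2 (Z(w) = -5/3*3 + 3 = -5 + 3 = -2)
(Z(5) + 1546) + ((54 + 79) + 591) = (-2 + 1546) + ((54 + 79) + 591) = 1544 + (133 + 591) = 1544 + 724 = 2268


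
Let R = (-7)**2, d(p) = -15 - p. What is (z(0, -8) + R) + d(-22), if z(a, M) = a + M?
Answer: 48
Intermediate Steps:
z(a, M) = M + a
R = 49
(z(0, -8) + R) + d(-22) = ((-8 + 0) + 49) + (-15 - 1*(-22)) = (-8 + 49) + (-15 + 22) = 41 + 7 = 48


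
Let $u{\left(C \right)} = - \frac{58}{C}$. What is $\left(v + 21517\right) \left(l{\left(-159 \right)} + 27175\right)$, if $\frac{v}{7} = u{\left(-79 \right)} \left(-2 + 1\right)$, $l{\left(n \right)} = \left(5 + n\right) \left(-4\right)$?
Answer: $\frac{47229053667}{79} \approx 5.9784 \cdot 10^{8}$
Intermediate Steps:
$l{\left(n \right)} = -20 - 4 n$
$v = - \frac{406}{79}$ ($v = 7 - \frac{58}{-79} \left(-2 + 1\right) = 7 \left(-58\right) \left(- \frac{1}{79}\right) \left(-1\right) = 7 \cdot \frac{58}{79} \left(-1\right) = 7 \left(- \frac{58}{79}\right) = - \frac{406}{79} \approx -5.1392$)
$\left(v + 21517\right) \left(l{\left(-159 \right)} + 27175\right) = \left(- \frac{406}{79} + 21517\right) \left(\left(-20 - -636\right) + 27175\right) = \frac{1699437 \left(\left(-20 + 636\right) + 27175\right)}{79} = \frac{1699437 \left(616 + 27175\right)}{79} = \frac{1699437}{79} \cdot 27791 = \frac{47229053667}{79}$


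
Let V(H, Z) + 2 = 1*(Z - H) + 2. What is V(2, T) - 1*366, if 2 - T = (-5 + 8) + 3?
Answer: -372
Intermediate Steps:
T = -4 (T = 2 - ((-5 + 8) + 3) = 2 - (3 + 3) = 2 - 1*6 = 2 - 6 = -4)
V(H, Z) = Z - H (V(H, Z) = -2 + (1*(Z - H) + 2) = -2 + ((Z - H) + 2) = -2 + (2 + Z - H) = Z - H)
V(2, T) - 1*366 = (-4 - 1*2) - 1*366 = (-4 - 2) - 366 = -6 - 366 = -372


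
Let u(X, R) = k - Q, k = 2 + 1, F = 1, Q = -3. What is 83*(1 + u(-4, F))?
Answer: 581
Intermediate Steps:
k = 3
u(X, R) = 6 (u(X, R) = 3 - 1*(-3) = 3 + 3 = 6)
83*(1 + u(-4, F)) = 83*(1 + 6) = 83*7 = 581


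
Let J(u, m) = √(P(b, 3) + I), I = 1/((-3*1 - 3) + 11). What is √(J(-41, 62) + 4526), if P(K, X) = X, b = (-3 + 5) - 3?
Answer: √(113150 + 20*√5)/5 ≈ 67.289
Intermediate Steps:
b = -1 (b = 2 - 3 = -1)
I = ⅕ (I = 1/((-3 - 3) + 11) = 1/(-6 + 11) = 1/5 = ⅕ ≈ 0.20000)
J(u, m) = 4*√5/5 (J(u, m) = √(3 + ⅕) = √(16/5) = 4*√5/5)
√(J(-41, 62) + 4526) = √(4*√5/5 + 4526) = √(4526 + 4*√5/5)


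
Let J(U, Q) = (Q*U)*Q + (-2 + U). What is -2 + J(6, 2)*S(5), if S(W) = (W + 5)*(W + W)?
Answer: 2798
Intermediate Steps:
S(W) = 2*W*(5 + W) (S(W) = (5 + W)*(2*W) = 2*W*(5 + W))
J(U, Q) = -2 + U + U*Q**2 (J(U, Q) = U*Q**2 + (-2 + U) = -2 + U + U*Q**2)
-2 + J(6, 2)*S(5) = -2 + (-2 + 6 + 6*2**2)*(2*5*(5 + 5)) = -2 + (-2 + 6 + 6*4)*(2*5*10) = -2 + (-2 + 6 + 24)*100 = -2 + 28*100 = -2 + 2800 = 2798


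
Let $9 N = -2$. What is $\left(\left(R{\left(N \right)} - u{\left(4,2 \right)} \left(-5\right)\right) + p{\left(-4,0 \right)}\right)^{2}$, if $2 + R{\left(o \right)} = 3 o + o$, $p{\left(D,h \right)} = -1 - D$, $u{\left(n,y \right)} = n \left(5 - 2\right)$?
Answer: $\frac{292681}{81} \approx 3613.3$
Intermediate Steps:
$u{\left(n,y \right)} = 3 n$ ($u{\left(n,y \right)} = n 3 = 3 n$)
$N = - \frac{2}{9}$ ($N = \frac{1}{9} \left(-2\right) = - \frac{2}{9} \approx -0.22222$)
$R{\left(o \right)} = -2 + 4 o$ ($R{\left(o \right)} = -2 + \left(3 o + o\right) = -2 + 4 o$)
$\left(\left(R{\left(N \right)} - u{\left(4,2 \right)} \left(-5\right)\right) + p{\left(-4,0 \right)}\right)^{2} = \left(\left(\left(-2 + 4 \left(- \frac{2}{9}\right)\right) - 3 \cdot 4 \left(-5\right)\right) - -3\right)^{2} = \left(\left(\left(-2 - \frac{8}{9}\right) - 12 \left(-5\right)\right) + \left(-1 + 4\right)\right)^{2} = \left(\left(- \frac{26}{9} - -60\right) + 3\right)^{2} = \left(\left(- \frac{26}{9} + 60\right) + 3\right)^{2} = \left(\frac{514}{9} + 3\right)^{2} = \left(\frac{541}{9}\right)^{2} = \frac{292681}{81}$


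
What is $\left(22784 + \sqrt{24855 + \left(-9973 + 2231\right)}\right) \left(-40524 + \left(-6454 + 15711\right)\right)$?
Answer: $-712387328 - 31267 \sqrt{17113} \approx -7.1648 \cdot 10^{8}$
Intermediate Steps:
$\left(22784 + \sqrt{24855 + \left(-9973 + 2231\right)}\right) \left(-40524 + \left(-6454 + 15711\right)\right) = \left(22784 + \sqrt{24855 - 7742}\right) \left(-40524 + 9257\right) = \left(22784 + \sqrt{17113}\right) \left(-31267\right) = -712387328 - 31267 \sqrt{17113}$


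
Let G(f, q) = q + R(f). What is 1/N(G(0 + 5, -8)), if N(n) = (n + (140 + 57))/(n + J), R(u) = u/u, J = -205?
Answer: -106/95 ≈ -1.1158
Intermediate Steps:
R(u) = 1
G(f, q) = 1 + q (G(f, q) = q + 1 = 1 + q)
N(n) = (197 + n)/(-205 + n) (N(n) = (n + (140 + 57))/(n - 205) = (n + 197)/(-205 + n) = (197 + n)/(-205 + n))
1/N(G(0 + 5, -8)) = 1/((197 + (1 - 8))/(-205 + (1 - 8))) = 1/((197 - 7)/(-205 - 7)) = 1/(190/(-212)) = 1/(-1/212*190) = 1/(-95/106) = -106/95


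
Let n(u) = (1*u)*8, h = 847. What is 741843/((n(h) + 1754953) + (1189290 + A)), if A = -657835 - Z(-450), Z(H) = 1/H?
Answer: 333829350/1031932801 ≈ 0.32350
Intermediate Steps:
n(u) = 8*u (n(u) = u*8 = 8*u)
A = -296025749/450 (A = -657835 - 1/(-450) = -657835 - 1*(-1/450) = -657835 + 1/450 = -296025749/450 ≈ -6.5784e+5)
741843/((n(h) + 1754953) + (1189290 + A)) = 741843/((8*847 + 1754953) + (1189290 - 296025749/450)) = 741843/((6776 + 1754953) + 239154751/450) = 741843/(1761729 + 239154751/450) = 741843/(1031932801/450) = 741843*(450/1031932801) = 333829350/1031932801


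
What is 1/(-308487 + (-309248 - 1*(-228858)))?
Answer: -1/388877 ≈ -2.5715e-6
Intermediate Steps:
1/(-308487 + (-309248 - 1*(-228858))) = 1/(-308487 + (-309248 + 228858)) = 1/(-308487 - 80390) = 1/(-388877) = -1/388877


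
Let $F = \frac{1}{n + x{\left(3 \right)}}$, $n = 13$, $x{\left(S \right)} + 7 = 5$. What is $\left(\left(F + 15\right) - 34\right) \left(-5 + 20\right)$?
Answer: $- \frac{3120}{11} \approx -283.64$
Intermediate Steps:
$x{\left(S \right)} = -2$ ($x{\left(S \right)} = -7 + 5 = -2$)
$F = \frac{1}{11}$ ($F = \frac{1}{13 - 2} = \frac{1}{11} \approx 0.090909$)
$\left(\left(F + 15\right) - 34\right) \left(-5 + 20\right) = \left(\left(\frac{1}{11} + 15\right) - 34\right) \left(-5 + 20\right) = \left(\frac{166}{11} - 34\right) 15 = \left(- \frac{208}{11}\right) 15 = - \frac{3120}{11}$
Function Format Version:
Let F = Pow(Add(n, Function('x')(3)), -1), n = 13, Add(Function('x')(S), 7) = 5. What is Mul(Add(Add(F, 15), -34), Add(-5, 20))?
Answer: Rational(-3120, 11) ≈ -283.64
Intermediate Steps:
Function('x')(S) = -2 (Function('x')(S) = Add(-7, 5) = -2)
F = Rational(1, 11) (F = Pow(Add(13, -2), -1) = Pow(11, -1) = Rational(1, 11) ≈ 0.090909)
Mul(Add(Add(F, 15), -34), Add(-5, 20)) = Mul(Add(Add(Rational(1, 11), 15), -34), Add(-5, 20)) = Mul(Add(Rational(166, 11), -34), 15) = Mul(Rational(-208, 11), 15) = Rational(-3120, 11)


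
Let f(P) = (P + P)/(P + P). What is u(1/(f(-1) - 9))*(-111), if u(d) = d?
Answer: 111/8 ≈ 13.875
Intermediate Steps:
f(P) = 1 (f(P) = (2*P)/((2*P)) = (2*P)*(1/(2*P)) = 1)
u(1/(f(-1) - 9))*(-111) = -111/(1 - 9) = -111/(-8) = -1/8*(-111) = 111/8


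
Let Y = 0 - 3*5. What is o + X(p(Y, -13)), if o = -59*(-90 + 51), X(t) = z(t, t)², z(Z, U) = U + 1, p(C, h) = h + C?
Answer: 3030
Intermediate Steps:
Y = -15 (Y = 0 - 15 = -15)
p(C, h) = C + h
z(Z, U) = 1 + U
X(t) = (1 + t)²
o = 2301 (o = -59*(-39) = 2301)
o + X(p(Y, -13)) = 2301 + (1 + (-15 - 13))² = 2301 + (1 - 28)² = 2301 + (-27)² = 2301 + 729 = 3030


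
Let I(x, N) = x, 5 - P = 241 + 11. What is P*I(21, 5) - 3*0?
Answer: -5187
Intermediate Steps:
P = -247 (P = 5 - (241 + 11) = 5 - 1*252 = 5 - 252 = -247)
P*I(21, 5) - 3*0 = -247*21 - 3*0 = -5187 + 0 = -5187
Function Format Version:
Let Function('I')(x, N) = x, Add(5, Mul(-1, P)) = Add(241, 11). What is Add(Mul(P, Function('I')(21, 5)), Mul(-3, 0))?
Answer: -5187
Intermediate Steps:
P = -247 (P = Add(5, Mul(-1, Add(241, 11))) = Add(5, Mul(-1, 252)) = Add(5, -252) = -247)
Add(Mul(P, Function('I')(21, 5)), Mul(-3, 0)) = Add(Mul(-247, 21), Mul(-3, 0)) = Add(-5187, 0) = -5187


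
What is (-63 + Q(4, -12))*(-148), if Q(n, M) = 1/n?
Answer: 9287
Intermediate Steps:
(-63 + Q(4, -12))*(-148) = (-63 + 1/4)*(-148) = (-63 + ¼)*(-148) = -251/4*(-148) = 9287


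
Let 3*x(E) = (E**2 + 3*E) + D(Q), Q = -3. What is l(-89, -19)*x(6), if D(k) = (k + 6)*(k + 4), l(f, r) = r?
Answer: -361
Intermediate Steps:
D(k) = (4 + k)*(6 + k) (D(k) = (6 + k)*(4 + k) = (4 + k)*(6 + k))
x(E) = 1 + E + E**2/3 (x(E) = ((E**2 + 3*E) + (24 + (-3)**2 + 10*(-3)))/3 = ((E**2 + 3*E) + (24 + 9 - 30))/3 = ((E**2 + 3*E) + 3)/3 = (3 + E**2 + 3*E)/3 = 1 + E + E**2/3)
l(-89, -19)*x(6) = -19*(1 + 6 + (1/3)*6**2) = -19*(1 + 6 + (1/3)*36) = -19*(1 + 6 + 12) = -19*19 = -361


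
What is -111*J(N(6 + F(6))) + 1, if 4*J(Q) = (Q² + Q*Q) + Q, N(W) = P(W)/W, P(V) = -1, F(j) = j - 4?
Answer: 461/128 ≈ 3.6016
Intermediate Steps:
F(j) = -4 + j
N(W) = -1/W
J(Q) = Q²/2 + Q/4 (J(Q) = ((Q² + Q*Q) + Q)/4 = ((Q² + Q²) + Q)/4 = (2*Q² + Q)/4 = (Q + 2*Q²)/4 = Q²/2 + Q/4)
-111*J(N(6 + F(6))) + 1 = -111*(-1/(6 + (-4 + 6)))*(1 + 2*(-1/(6 + (-4 + 6))))/4 + 1 = -111*(-1/(6 + 2))*(1 + 2*(-1/(6 + 2)))/4 + 1 = -111*(-1/8)*(1 + 2*(-1/8))/4 + 1 = -111*(-1*⅛)*(1 + 2*(-1*⅛))/4 + 1 = -111*(-1)*(1 + 2*(-⅛))/(4*8) + 1 = -111*(-1)*(1 - ¼)/(4*8) + 1 = -111*(-1)*3/(4*8*4) + 1 = -111*(-3/128) + 1 = 333/128 + 1 = 461/128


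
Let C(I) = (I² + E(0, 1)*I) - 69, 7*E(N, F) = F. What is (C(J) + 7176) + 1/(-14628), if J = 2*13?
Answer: 797328389/102396 ≈ 7786.7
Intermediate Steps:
J = 26
E(N, F) = F/7
C(I) = -69 + I² + I/7 (C(I) = (I² + ((⅐)*1)*I) - 69 = (I² + I/7) - 69 = -69 + I² + I/7)
(C(J) + 7176) + 1/(-14628) = ((-69 + 26² + (⅐)*26) + 7176) + 1/(-14628) = ((-69 + 676 + 26/7) + 7176) - 1/14628 = (4275/7 + 7176) - 1/14628 = 54507/7 - 1/14628 = 797328389/102396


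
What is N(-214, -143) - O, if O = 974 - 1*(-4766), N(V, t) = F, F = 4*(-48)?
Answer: -5932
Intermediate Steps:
F = -192
N(V, t) = -192
O = 5740 (O = 974 + 4766 = 5740)
N(-214, -143) - O = -192 - 1*5740 = -192 - 5740 = -5932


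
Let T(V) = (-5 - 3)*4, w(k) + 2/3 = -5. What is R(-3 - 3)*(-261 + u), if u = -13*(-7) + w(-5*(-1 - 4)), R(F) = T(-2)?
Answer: 16864/3 ≈ 5621.3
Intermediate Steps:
w(k) = -17/3 (w(k) = -⅔ - 5 = -17/3)
T(V) = -32 (T(V) = -8*4 = -32)
R(F) = -32
u = 256/3 (u = -13*(-7) - 17/3 = 91 - 17/3 = 256/3 ≈ 85.333)
R(-3 - 3)*(-261 + u) = -32*(-261 + 256/3) = -32*(-527/3) = 16864/3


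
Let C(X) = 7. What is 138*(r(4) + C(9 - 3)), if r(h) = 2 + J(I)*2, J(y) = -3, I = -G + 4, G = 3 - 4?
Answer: 414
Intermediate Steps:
G = -1
I = 5 (I = -1*(-1) + 4 = 1 + 4 = 5)
r(h) = -4 (r(h) = 2 - 3*2 = 2 - 6 = -4)
138*(r(4) + C(9 - 3)) = 138*(-4 + 7) = 138*3 = 414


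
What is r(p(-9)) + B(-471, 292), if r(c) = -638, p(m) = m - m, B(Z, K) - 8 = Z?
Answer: -1101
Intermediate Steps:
B(Z, K) = 8 + Z
p(m) = 0
r(p(-9)) + B(-471, 292) = -638 + (8 - 471) = -638 - 463 = -1101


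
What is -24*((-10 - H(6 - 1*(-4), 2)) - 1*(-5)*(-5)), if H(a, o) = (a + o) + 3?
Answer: 1200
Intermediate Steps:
H(a, o) = 3 + a + o
-24*((-10 - H(6 - 1*(-4), 2)) - 1*(-5)*(-5)) = -24*((-10 - (3 + (6 - 1*(-4)) + 2)) - 1*(-5)*(-5)) = -24*((-10 - (3 + (6 + 4) + 2)) + 5*(-5)) = -24*((-10 - (3 + 10 + 2)) - 25) = -24*((-10 - 1*15) - 25) = -24*((-10 - 15) - 25) = -24*(-25 - 25) = -24*(-50) = 1200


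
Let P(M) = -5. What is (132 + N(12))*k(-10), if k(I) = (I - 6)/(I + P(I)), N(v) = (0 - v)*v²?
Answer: -8512/5 ≈ -1702.4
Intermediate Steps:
N(v) = -v³ (N(v) = (-v)*v² = -v³)
k(I) = (-6 + I)/(-5 + I) (k(I) = (I - 6)/(I - 5) = (-6 + I)/(-5 + I))
(132 + N(12))*k(-10) = (132 - 1*12³)*((-6 - 10)/(-5 - 10)) = (132 - 1*1728)*(-16/(-15)) = (132 - 1728)*(-1/15*(-16)) = -1596*16/15 = -8512/5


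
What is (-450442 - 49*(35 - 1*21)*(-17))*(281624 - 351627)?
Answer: 30715916340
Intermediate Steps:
(-450442 - 49*(35 - 1*21)*(-17))*(281624 - 351627) = (-450442 - 49*(35 - 21)*(-17))*(-70003) = (-450442 - 49*14*(-17))*(-70003) = (-450442 - 686*(-17))*(-70003) = (-450442 + 11662)*(-70003) = -438780*(-70003) = 30715916340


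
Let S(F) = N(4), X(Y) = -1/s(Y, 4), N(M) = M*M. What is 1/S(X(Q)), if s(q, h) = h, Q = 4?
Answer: 1/16 ≈ 0.062500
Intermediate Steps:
N(M) = M²
X(Y) = -¼ (X(Y) = -1/4 = -1*¼ = -¼)
S(F) = 16 (S(F) = 4² = 16)
1/S(X(Q)) = 1/16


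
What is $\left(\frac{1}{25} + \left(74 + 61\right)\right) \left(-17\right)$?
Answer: $- \frac{57392}{25} \approx -2295.7$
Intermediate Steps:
$\left(\frac{1}{25} + \left(74 + 61\right)\right) \left(-17\right) = \left(\frac{1}{25} + 135\right) \left(-17\right) = \frac{3376}{25} \left(-17\right) = - \frac{57392}{25}$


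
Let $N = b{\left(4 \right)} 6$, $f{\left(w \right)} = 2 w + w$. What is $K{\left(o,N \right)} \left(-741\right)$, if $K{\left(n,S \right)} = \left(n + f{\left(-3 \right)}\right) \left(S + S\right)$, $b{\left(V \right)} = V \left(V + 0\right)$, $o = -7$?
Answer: $2276352$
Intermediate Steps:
$b{\left(V \right)} = V^{2}$ ($b{\left(V \right)} = V V = V^{2}$)
$f{\left(w \right)} = 3 w$
$N = 96$ ($N = 4^{2} \cdot 6 = 16 \cdot 6 = 96$)
$K{\left(n,S \right)} = 2 S \left(-9 + n\right)$ ($K{\left(n,S \right)} = \left(n + 3 \left(-3\right)\right) \left(S + S\right) = \left(n - 9\right) 2 S = \left(-9 + n\right) 2 S = 2 S \left(-9 + n\right)$)
$K{\left(o,N \right)} \left(-741\right) = 2 \cdot 96 \left(-9 - 7\right) \left(-741\right) = 2 \cdot 96 \left(-16\right) \left(-741\right) = \left(-3072\right) \left(-741\right) = 2276352$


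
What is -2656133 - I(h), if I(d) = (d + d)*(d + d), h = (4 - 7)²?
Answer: -2656457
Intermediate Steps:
h = 9 (h = (-3)² = 9)
I(d) = 4*d² (I(d) = (2*d)*(2*d) = 4*d²)
-2656133 - I(h) = -2656133 - 4*9² = -2656133 - 4*81 = -2656133 - 1*324 = -2656133 - 324 = -2656457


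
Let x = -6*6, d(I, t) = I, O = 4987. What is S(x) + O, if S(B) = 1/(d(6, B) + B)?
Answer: 149609/30 ≈ 4987.0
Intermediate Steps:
x = -36
S(B) = 1/(6 + B)
S(x) + O = 1/(6 - 36) + 4987 = 1/(-30) + 4987 = -1/30 + 4987 = 149609/30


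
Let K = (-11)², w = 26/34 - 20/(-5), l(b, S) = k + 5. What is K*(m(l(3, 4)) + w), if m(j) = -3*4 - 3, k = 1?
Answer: -21054/17 ≈ -1238.5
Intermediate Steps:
l(b, S) = 6 (l(b, S) = 1 + 5 = 6)
m(j) = -15 (m(j) = -12 - 3 = -15)
w = 81/17 (w = 26*(1/34) - 20*(-⅕) = 13/17 + 4 = 81/17 ≈ 4.7647)
K = 121
K*(m(l(3, 4)) + w) = 121*(-15 + 81/17) = 121*(-174/17) = -21054/17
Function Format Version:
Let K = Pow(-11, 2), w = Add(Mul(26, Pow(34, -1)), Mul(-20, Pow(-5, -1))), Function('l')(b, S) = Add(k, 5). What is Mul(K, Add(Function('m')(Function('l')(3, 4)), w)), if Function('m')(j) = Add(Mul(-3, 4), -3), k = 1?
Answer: Rational(-21054, 17) ≈ -1238.5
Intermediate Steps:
Function('l')(b, S) = 6 (Function('l')(b, S) = Add(1, 5) = 6)
Function('m')(j) = -15 (Function('m')(j) = Add(-12, -3) = -15)
w = Rational(81, 17) (w = Add(Mul(26, Rational(1, 34)), Mul(-20, Rational(-1, 5))) = Add(Rational(13, 17), 4) = Rational(81, 17) ≈ 4.7647)
K = 121
Mul(K, Add(Function('m')(Function('l')(3, 4)), w)) = Mul(121, Add(-15, Rational(81, 17))) = Mul(121, Rational(-174, 17)) = Rational(-21054, 17)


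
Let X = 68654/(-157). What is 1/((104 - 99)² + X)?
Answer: -157/64729 ≈ -0.0024255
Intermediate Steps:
X = -68654/157 (X = 68654*(-1/157) = -68654/157 ≈ -437.29)
1/((104 - 99)² + X) = 1/((104 - 99)² - 68654/157) = 1/(5² - 68654/157) = 1/(25 - 68654/157) = 1/(-64729/157) = -157/64729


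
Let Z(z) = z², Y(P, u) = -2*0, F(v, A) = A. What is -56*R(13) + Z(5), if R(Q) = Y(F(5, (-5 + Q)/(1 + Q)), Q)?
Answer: 25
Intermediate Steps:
Y(P, u) = 0
R(Q) = 0
-56*R(13) + Z(5) = -56*0 + 5² = 0 + 25 = 25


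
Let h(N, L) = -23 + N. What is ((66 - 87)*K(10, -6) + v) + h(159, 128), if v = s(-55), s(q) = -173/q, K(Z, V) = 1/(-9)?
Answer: 23344/165 ≈ 141.48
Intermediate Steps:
K(Z, V) = -⅑
v = 173/55 (v = -173/(-55) = -173*(-1/55) = 173/55 ≈ 3.1455)
((66 - 87)*K(10, -6) + v) + h(159, 128) = ((66 - 87)*(-⅑) + 173/55) + (-23 + 159) = (-21*(-⅑) + 173/55) + 136 = (7/3 + 173/55) + 136 = 904/165 + 136 = 23344/165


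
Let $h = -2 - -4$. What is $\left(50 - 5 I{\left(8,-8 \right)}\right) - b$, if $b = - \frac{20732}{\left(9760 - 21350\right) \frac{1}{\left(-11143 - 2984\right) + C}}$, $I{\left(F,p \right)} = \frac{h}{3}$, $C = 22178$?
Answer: $- \frac{249558698}{17385} \approx -14355.0$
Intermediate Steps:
$h = 2$ ($h = -2 + 4 = 2$)
$I{\left(F,p \right)} = \frac{2}{3}$
$b = \frac{83456666}{5795}$ ($b = - \frac{20732}{\left(9760 - 21350\right) \frac{1}{\left(-11143 - 2984\right) + 22178}} = - \frac{20732}{\left(-11590\right) \frac{1}{-14127 + 22178}} = - \frac{20732}{\left(-11590\right) \frac{1}{8051}} = - \frac{20732}{- \frac{11590}{8051}} = \left(-20732\right) \left(- \frac{8051}{11590}\right) = \frac{83456666}{5795} \approx 14402.0$)
$\left(50 - 5 I{\left(8,-8 \right)}\right) - b = \left(50 - \frac{10}{3}\right) - \frac{83456666}{5795} = \frac{140}{3} - \frac{83456666}{5795} = - \frac{249558698}{17385}$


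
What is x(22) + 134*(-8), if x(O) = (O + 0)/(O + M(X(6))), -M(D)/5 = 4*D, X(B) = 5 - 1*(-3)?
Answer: -73979/69 ≈ -1072.2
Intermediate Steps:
X(B) = 8 (X(B) = 5 + 3 = 8)
M(D) = -20*D
x(O) = O/(-160 + O) (x(O) = (O + 0)/(O - 20*8) = O/(O - 160) = O/(-160 + O))
x(22) + 134*(-8) = 22/(-160 + 22) + 134*(-8) = 22/(-138) - 1072 = 22*(-1/138) - 1072 = -11/69 - 1072 = -73979/69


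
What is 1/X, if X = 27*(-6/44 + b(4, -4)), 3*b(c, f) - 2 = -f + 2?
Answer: 22/1503 ≈ 0.014637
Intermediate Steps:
b(c, f) = 4/3 - f/3 (b(c, f) = ⅔ + (-f + 2)/3 = ⅔ + (2 - f)/3 = ⅔ + (⅔ - f/3) = 4/3 - f/3)
X = 1503/22 (X = 27*(-6/44 + (4/3 - ⅓*(-4))) = 27*(-6*1/44 + (4/3 + 4/3)) = 27*(-3/22 + 8/3) = 27*(167/66) = 1503/22 ≈ 68.318)
1/X = 1/(1503/22) = 22/1503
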